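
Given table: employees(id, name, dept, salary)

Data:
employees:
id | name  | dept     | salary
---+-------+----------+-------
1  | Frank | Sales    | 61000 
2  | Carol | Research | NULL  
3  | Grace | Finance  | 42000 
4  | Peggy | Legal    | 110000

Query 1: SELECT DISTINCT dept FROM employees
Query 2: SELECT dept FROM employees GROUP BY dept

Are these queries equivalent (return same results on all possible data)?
Yes, equivalent

Both queries return: [('Finance',), ('Legal',), ('Research',), ('Sales',)]

Reason: Both get unique depts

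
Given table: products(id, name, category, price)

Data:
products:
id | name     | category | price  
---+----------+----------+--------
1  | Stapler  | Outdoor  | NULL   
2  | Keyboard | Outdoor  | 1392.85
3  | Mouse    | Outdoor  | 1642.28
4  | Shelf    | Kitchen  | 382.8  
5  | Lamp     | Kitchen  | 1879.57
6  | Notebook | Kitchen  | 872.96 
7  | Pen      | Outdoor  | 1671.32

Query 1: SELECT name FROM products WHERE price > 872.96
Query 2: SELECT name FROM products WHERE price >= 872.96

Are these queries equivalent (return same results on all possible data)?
No, not equivalent

Query 1 returns: [('Keyboard',), ('Mouse',), ('Lamp',), ('Pen',)]
Query 2 returns: [('Keyboard',), ('Mouse',), ('Lamp',), ('Notebook',), ('Pen',)]

Reason: > vs >= gives different results when price = 872.96 exists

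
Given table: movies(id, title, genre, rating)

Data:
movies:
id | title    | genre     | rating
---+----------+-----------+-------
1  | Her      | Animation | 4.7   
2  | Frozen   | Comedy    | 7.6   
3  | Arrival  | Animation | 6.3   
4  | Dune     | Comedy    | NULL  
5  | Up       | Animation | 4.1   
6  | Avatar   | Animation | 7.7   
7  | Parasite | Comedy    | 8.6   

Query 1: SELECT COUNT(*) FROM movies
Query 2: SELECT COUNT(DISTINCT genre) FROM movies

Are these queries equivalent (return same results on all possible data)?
No, not equivalent

Query 1 returns: [(7,)]
Query 2 returns: [(2,)]

Reason: COUNT(*) counts rows, COUNT(DISTINCT genre) counts unique genres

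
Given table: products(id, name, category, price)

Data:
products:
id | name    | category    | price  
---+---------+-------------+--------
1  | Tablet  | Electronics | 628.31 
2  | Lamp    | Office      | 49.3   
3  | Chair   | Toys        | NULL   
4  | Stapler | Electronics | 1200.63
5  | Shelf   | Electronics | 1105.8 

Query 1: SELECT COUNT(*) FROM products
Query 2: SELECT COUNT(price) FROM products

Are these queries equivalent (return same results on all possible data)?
No, not equivalent

Query 1 returns: [(5,)]
Query 2 returns: [(4,)]

Reason: COUNT(*) includes NULLs, COUNT(column) excludes them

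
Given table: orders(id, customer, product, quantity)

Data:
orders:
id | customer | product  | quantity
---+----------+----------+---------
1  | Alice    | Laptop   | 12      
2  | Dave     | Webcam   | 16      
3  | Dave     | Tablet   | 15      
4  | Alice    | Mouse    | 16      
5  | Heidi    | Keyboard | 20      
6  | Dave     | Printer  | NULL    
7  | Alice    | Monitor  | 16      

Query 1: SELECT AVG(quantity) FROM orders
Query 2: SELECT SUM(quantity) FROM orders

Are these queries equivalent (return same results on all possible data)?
No, not equivalent

Query 1 returns: [(15.833333333333334,)]
Query 2 returns: [(95,)]

Reason: AVG vs SUM give different aggregate values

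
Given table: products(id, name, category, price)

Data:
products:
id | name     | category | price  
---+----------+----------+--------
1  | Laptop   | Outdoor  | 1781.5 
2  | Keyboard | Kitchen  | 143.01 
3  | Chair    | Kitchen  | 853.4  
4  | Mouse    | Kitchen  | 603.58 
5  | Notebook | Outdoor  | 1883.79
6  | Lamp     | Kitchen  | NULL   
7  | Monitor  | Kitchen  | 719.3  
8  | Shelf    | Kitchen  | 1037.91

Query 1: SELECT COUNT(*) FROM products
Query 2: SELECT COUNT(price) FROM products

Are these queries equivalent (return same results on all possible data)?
No, not equivalent

Query 1 returns: [(8,)]
Query 2 returns: [(7,)]

Reason: COUNT(*) includes NULLs, COUNT(column) excludes them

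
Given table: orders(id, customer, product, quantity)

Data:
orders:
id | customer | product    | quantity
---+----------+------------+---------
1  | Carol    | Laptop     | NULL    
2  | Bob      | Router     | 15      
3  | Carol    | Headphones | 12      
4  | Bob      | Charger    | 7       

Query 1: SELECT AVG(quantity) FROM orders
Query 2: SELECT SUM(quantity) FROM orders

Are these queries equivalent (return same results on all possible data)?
No, not equivalent

Query 1 returns: [(11.333333333333334,)]
Query 2 returns: [(34,)]

Reason: AVG vs SUM give different aggregate values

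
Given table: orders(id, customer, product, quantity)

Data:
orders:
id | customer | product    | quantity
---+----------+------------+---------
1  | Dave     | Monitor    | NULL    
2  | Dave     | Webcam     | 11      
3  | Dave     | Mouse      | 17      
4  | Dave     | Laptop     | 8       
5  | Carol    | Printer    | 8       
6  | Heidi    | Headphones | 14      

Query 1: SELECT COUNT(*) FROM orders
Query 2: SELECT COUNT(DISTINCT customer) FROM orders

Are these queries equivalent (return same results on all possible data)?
No, not equivalent

Query 1 returns: [(6,)]
Query 2 returns: [(3,)]

Reason: COUNT(*) counts rows, COUNT(DISTINCT customer) counts unique customers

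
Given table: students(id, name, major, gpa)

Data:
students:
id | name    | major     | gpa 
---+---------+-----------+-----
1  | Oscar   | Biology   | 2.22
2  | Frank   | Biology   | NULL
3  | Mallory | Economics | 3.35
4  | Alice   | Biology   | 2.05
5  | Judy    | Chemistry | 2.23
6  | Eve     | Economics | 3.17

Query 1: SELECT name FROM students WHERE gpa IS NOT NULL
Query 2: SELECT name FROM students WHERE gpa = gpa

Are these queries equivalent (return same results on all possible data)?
Yes, equivalent

Both queries return: [('Alice',), ('Eve',), ('Judy',), ('Mallory',), ('Oscar',)]

Reason: IS NOT NULL vs self-equality (both exclude NULLs)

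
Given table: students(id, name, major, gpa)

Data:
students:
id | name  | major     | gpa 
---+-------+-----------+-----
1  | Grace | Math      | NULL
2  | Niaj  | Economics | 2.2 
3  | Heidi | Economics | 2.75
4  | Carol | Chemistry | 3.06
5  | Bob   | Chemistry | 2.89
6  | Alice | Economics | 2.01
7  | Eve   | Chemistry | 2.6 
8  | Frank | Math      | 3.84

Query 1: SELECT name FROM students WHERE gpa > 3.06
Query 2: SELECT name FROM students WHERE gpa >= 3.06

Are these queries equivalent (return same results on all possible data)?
No, not equivalent

Query 1 returns: [('Frank',)]
Query 2 returns: [('Carol',), ('Frank',)]

Reason: > vs >= gives different results when gpa = 3.06 exists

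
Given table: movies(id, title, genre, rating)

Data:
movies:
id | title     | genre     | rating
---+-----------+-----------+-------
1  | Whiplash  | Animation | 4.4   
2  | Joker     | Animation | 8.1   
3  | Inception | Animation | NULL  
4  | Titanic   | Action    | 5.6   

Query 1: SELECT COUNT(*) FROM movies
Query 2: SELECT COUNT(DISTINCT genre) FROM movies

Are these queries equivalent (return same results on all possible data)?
No, not equivalent

Query 1 returns: [(4,)]
Query 2 returns: [(2,)]

Reason: COUNT(*) counts rows, COUNT(DISTINCT genre) counts unique genres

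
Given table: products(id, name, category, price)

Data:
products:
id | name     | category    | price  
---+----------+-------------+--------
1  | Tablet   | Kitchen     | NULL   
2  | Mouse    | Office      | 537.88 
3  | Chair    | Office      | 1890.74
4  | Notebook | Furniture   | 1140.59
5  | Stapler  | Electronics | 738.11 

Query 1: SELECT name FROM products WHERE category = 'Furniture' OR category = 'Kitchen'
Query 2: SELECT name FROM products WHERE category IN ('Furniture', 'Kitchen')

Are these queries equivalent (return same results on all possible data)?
Yes, equivalent

Both queries return: [('Notebook',), ('Tablet',)]

Reason: OR vs IN are equivalent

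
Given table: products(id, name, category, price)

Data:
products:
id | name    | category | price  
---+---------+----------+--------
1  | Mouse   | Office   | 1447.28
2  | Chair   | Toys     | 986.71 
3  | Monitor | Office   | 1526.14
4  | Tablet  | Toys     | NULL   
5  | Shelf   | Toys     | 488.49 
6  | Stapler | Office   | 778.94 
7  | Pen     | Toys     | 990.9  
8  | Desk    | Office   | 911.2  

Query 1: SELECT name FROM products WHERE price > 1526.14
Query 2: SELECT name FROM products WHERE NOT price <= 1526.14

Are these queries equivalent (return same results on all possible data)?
Yes, equivalent

Both queries return: []

Reason: Both filter price > 1526.14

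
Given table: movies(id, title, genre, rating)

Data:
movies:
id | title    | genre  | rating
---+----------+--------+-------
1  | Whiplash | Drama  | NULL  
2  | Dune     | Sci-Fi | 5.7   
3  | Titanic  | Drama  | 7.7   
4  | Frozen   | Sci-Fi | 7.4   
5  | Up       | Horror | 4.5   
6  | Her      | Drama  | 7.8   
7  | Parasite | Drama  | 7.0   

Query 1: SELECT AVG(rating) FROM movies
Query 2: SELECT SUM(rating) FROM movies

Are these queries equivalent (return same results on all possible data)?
No, not equivalent

Query 1 returns: [(6.683333333333334,)]
Query 2 returns: [(40.1,)]

Reason: AVG vs SUM give different aggregate values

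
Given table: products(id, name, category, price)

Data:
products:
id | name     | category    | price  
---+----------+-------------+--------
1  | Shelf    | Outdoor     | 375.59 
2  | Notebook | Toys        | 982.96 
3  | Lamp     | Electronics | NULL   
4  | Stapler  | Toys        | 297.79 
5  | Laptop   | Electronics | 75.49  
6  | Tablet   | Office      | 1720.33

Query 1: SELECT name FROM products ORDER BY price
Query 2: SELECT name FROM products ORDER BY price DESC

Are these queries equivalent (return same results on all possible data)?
No, not equivalent

Query 1 returns: [('Lamp',), ('Laptop',), ('Stapler',), ('Shelf',), ('Notebook',), ('Tablet',)]
Query 2 returns: [('Tablet',), ('Notebook',), ('Shelf',), ('Stapler',), ('Laptop',), ('Lamp',)]

Reason: ASC vs DESC gives opposite ordering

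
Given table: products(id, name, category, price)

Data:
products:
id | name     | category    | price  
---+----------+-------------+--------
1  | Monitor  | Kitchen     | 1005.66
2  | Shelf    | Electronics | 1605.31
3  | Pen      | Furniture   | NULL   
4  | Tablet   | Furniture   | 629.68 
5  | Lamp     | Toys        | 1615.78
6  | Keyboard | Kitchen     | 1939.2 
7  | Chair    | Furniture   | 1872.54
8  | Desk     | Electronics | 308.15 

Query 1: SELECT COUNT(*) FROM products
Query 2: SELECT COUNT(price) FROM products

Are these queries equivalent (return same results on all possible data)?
No, not equivalent

Query 1 returns: [(8,)]
Query 2 returns: [(7,)]

Reason: COUNT(*) includes NULLs, COUNT(column) excludes them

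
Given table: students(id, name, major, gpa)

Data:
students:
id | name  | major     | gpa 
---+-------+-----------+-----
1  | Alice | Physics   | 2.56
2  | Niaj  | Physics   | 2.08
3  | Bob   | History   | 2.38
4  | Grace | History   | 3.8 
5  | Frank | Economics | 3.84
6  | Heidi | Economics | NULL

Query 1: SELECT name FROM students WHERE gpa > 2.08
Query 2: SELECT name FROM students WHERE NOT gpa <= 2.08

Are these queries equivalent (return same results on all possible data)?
Yes, equivalent

Both queries return: [('Alice',), ('Bob',), ('Frank',), ('Grace',)]

Reason: Both filter gpa > 2.08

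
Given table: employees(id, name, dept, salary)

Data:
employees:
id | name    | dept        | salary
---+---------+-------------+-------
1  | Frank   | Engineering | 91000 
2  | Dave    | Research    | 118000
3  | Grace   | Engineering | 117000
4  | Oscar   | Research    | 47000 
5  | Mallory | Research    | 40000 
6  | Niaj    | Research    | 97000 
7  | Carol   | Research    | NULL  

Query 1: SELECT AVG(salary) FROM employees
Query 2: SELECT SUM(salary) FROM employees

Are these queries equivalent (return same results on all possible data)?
No, not equivalent

Query 1 returns: [(85000.0,)]
Query 2 returns: [(510000,)]

Reason: AVG vs SUM give different aggregate values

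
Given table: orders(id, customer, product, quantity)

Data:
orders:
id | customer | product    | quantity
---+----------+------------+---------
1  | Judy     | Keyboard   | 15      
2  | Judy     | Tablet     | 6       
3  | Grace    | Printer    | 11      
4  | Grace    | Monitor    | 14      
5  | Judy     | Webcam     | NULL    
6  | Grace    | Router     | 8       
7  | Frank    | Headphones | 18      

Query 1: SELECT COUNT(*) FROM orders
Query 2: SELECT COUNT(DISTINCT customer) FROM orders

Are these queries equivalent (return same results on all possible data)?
No, not equivalent

Query 1 returns: [(7,)]
Query 2 returns: [(3,)]

Reason: COUNT(*) counts rows, COUNT(DISTINCT customer) counts unique customers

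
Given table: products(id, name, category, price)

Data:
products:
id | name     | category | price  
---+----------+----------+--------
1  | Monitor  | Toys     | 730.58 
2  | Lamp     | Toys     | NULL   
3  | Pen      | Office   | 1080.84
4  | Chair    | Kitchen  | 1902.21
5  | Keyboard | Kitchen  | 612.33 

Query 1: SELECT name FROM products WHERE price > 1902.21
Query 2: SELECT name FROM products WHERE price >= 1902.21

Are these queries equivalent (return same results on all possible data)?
No, not equivalent

Query 1 returns: []
Query 2 returns: [('Chair',)]

Reason: > vs >= gives different results when price = 1902.21 exists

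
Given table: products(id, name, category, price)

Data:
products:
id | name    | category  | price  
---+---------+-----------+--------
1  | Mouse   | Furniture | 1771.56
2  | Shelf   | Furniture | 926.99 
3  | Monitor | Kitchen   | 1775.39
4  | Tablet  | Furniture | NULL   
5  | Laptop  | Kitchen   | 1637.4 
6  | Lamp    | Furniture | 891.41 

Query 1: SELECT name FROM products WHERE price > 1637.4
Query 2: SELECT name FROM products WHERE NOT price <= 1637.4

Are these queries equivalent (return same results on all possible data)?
Yes, equivalent

Both queries return: [('Monitor',), ('Mouse',)]

Reason: Both filter price > 1637.4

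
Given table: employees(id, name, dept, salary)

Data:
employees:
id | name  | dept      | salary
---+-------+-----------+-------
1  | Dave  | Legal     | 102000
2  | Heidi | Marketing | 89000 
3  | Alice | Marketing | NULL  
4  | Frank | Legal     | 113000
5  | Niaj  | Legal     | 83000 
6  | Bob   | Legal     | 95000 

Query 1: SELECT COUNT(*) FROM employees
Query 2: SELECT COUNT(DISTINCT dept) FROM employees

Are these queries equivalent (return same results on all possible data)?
No, not equivalent

Query 1 returns: [(6,)]
Query 2 returns: [(2,)]

Reason: COUNT(*) counts rows, COUNT(DISTINCT dept) counts unique depts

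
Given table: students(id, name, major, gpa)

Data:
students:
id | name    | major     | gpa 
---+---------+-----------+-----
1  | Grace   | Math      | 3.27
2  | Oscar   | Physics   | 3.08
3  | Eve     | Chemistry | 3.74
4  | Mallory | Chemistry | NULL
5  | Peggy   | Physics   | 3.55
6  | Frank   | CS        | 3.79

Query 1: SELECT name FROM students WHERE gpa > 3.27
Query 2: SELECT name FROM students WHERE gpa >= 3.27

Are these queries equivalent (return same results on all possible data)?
No, not equivalent

Query 1 returns: [('Eve',), ('Peggy',), ('Frank',)]
Query 2 returns: [('Grace',), ('Eve',), ('Peggy',), ('Frank',)]

Reason: > vs >= gives different results when gpa = 3.27 exists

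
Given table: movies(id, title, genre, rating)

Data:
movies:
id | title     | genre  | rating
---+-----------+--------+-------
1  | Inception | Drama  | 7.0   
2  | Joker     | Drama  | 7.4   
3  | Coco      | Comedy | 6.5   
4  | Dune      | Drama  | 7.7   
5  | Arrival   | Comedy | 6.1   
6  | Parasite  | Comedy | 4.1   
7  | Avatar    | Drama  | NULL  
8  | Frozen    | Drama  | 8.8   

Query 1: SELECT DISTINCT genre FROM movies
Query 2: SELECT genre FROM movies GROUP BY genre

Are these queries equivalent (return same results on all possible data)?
Yes, equivalent

Both queries return: [('Comedy',), ('Drama',)]

Reason: Both get unique genres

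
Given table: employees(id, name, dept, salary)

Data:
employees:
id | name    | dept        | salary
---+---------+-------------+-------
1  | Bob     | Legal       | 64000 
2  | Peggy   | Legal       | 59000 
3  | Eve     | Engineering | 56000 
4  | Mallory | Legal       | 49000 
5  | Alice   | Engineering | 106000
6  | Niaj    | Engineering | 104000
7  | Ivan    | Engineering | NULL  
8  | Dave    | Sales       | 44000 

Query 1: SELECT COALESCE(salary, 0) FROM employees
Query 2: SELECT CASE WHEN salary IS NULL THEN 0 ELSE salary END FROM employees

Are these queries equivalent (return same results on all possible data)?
Yes, equivalent

Both queries return: [(0,), (44000,), (49000,), (56000,), (59000,), (64000,), (104000,), (106000,)]

Reason: COALESCE vs CASE for NULL handling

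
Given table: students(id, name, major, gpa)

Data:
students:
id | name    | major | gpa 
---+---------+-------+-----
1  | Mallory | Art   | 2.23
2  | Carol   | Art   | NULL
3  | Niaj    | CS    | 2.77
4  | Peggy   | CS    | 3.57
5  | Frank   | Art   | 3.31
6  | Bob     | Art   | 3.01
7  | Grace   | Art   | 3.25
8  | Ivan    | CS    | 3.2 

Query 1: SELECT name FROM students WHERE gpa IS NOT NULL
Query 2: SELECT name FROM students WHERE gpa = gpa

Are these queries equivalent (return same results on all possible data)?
Yes, equivalent

Both queries return: [('Bob',), ('Frank',), ('Grace',), ('Ivan',), ('Mallory',), ('Niaj',), ('Peggy',)]

Reason: IS NOT NULL vs self-equality (both exclude NULLs)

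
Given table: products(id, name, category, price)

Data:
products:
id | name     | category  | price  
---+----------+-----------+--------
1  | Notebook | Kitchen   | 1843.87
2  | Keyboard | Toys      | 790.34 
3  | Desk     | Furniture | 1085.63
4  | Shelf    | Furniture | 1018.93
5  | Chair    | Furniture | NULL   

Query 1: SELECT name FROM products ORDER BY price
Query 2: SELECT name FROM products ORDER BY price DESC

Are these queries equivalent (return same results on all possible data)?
No, not equivalent

Query 1 returns: [('Chair',), ('Keyboard',), ('Shelf',), ('Desk',), ('Notebook',)]
Query 2 returns: [('Notebook',), ('Desk',), ('Shelf',), ('Keyboard',), ('Chair',)]

Reason: ASC vs DESC gives opposite ordering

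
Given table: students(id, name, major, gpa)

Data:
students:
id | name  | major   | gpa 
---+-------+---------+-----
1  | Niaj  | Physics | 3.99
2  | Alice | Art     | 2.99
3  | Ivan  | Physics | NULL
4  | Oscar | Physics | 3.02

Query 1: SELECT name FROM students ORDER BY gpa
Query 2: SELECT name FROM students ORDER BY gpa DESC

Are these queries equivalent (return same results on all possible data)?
No, not equivalent

Query 1 returns: [('Ivan',), ('Alice',), ('Oscar',), ('Niaj',)]
Query 2 returns: [('Niaj',), ('Oscar',), ('Alice',), ('Ivan',)]

Reason: ASC vs DESC gives opposite ordering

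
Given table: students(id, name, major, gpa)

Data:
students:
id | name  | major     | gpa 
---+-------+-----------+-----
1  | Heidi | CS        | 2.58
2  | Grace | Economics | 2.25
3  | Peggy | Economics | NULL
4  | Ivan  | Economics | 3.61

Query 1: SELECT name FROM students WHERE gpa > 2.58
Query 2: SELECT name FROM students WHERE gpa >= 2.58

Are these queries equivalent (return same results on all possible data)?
No, not equivalent

Query 1 returns: [('Ivan',)]
Query 2 returns: [('Heidi',), ('Ivan',)]

Reason: > vs >= gives different results when gpa = 2.58 exists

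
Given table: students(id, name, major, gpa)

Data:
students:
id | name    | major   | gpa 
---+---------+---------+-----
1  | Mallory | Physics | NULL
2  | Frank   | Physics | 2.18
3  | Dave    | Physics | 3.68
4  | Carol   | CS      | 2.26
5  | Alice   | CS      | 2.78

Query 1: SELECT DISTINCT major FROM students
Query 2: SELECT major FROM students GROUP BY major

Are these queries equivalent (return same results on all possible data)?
Yes, equivalent

Both queries return: [('CS',), ('Physics',)]

Reason: Both get unique majors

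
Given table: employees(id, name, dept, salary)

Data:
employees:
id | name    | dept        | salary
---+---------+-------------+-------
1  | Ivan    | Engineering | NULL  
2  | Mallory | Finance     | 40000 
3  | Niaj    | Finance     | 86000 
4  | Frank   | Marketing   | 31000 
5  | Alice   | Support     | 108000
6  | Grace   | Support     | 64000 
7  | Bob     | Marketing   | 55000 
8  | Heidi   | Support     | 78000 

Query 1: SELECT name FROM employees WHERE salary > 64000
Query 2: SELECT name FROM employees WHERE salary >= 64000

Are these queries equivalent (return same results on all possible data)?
No, not equivalent

Query 1 returns: [('Niaj',), ('Alice',), ('Heidi',)]
Query 2 returns: [('Niaj',), ('Alice',), ('Grace',), ('Heidi',)]

Reason: > vs >= gives different results when salary = 64000 exists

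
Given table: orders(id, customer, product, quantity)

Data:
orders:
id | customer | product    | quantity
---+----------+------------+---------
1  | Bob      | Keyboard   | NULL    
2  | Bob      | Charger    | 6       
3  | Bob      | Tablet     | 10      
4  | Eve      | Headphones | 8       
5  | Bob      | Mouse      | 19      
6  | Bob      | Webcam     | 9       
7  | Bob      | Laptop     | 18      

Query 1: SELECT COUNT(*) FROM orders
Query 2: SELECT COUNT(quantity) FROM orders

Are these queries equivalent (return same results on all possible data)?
No, not equivalent

Query 1 returns: [(7,)]
Query 2 returns: [(6,)]

Reason: COUNT(*) includes NULLs, COUNT(column) excludes them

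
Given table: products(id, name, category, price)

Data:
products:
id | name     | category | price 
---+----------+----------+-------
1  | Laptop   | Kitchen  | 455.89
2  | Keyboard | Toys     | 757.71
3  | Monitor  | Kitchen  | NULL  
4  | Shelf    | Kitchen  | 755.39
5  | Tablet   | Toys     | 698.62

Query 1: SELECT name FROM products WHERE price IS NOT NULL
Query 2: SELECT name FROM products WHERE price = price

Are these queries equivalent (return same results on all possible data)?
Yes, equivalent

Both queries return: [('Keyboard',), ('Laptop',), ('Shelf',), ('Tablet',)]

Reason: IS NOT NULL vs self-equality (both exclude NULLs)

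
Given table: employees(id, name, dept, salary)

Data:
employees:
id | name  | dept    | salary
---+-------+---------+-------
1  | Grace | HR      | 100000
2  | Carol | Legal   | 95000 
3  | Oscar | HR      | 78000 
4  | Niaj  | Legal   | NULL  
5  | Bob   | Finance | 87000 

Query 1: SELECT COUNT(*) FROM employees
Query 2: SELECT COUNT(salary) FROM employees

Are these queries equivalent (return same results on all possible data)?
No, not equivalent

Query 1 returns: [(5,)]
Query 2 returns: [(4,)]

Reason: COUNT(*) includes NULLs, COUNT(column) excludes them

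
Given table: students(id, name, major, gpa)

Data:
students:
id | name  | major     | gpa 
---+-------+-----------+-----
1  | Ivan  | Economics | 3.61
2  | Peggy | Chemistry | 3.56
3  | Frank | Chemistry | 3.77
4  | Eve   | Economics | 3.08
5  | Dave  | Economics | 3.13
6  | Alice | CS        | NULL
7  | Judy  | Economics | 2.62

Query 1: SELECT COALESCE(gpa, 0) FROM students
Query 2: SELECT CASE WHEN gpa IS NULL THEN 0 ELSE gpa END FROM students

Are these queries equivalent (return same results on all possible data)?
Yes, equivalent

Both queries return: [(0,), (2.62,), (3.08,), (3.13,), (3.56,), (3.61,), (3.77,)]

Reason: COALESCE vs CASE for NULL handling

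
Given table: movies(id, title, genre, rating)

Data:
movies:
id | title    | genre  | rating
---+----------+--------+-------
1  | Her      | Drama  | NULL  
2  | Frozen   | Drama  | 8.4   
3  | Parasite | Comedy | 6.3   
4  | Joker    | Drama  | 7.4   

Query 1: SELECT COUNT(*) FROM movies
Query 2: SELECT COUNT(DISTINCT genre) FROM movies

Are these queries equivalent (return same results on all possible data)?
No, not equivalent

Query 1 returns: [(4,)]
Query 2 returns: [(2,)]

Reason: COUNT(*) counts rows, COUNT(DISTINCT genre) counts unique genres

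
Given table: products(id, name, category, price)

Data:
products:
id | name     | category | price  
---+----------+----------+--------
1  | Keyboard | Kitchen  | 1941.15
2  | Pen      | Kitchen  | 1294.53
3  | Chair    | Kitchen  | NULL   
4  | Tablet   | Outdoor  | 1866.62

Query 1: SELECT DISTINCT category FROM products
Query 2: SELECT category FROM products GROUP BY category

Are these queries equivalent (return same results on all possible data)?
Yes, equivalent

Both queries return: [('Kitchen',), ('Outdoor',)]

Reason: Both get unique categorys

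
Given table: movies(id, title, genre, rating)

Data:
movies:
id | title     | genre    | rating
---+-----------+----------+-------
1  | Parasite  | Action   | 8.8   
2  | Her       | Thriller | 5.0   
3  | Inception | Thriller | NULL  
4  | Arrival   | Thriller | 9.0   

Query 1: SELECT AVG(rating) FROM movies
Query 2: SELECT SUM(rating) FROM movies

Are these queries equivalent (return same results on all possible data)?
No, not equivalent

Query 1 returns: [(7.6000000000000005,)]
Query 2 returns: [(22.8,)]

Reason: AVG vs SUM give different aggregate values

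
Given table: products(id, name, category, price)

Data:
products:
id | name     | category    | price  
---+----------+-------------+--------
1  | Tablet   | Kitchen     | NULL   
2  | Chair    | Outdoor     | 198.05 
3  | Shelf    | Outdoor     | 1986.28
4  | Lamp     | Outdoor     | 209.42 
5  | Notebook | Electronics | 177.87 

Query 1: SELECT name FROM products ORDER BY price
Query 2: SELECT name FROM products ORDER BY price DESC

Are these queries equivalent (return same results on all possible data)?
No, not equivalent

Query 1 returns: [('Tablet',), ('Notebook',), ('Chair',), ('Lamp',), ('Shelf',)]
Query 2 returns: [('Shelf',), ('Lamp',), ('Chair',), ('Notebook',), ('Tablet',)]

Reason: ASC vs DESC gives opposite ordering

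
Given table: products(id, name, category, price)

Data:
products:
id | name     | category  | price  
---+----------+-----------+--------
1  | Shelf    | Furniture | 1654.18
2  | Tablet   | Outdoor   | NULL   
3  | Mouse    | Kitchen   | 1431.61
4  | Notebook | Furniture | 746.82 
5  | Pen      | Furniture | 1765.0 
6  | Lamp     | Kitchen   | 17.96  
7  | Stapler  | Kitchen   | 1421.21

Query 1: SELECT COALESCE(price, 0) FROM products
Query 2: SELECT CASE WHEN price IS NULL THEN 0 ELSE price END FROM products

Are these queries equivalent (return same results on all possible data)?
Yes, equivalent

Both queries return: [(0,), (17.96,), (746.82,), (1421.21,), (1431.61,), (1654.18,), (1765.0,)]

Reason: COALESCE vs CASE for NULL handling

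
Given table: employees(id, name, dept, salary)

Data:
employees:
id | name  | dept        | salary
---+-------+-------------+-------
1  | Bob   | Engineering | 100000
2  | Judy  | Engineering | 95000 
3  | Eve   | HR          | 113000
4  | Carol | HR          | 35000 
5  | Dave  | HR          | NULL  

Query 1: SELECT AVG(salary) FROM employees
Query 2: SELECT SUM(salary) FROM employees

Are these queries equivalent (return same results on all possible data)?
No, not equivalent

Query 1 returns: [(85750.0,)]
Query 2 returns: [(343000,)]

Reason: AVG vs SUM give different aggregate values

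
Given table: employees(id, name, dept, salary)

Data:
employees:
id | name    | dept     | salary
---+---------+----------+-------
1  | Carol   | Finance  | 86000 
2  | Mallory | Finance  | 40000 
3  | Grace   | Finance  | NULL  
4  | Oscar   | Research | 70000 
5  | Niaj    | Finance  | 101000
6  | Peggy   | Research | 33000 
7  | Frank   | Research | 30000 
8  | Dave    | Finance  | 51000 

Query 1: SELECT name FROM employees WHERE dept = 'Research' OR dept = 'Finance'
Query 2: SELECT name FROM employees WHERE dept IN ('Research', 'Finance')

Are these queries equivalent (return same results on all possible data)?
Yes, equivalent

Both queries return: [('Carol',), ('Dave',), ('Frank',), ('Grace',), ('Mallory',), ('Niaj',), ('Oscar',), ('Peggy',)]

Reason: OR vs IN are equivalent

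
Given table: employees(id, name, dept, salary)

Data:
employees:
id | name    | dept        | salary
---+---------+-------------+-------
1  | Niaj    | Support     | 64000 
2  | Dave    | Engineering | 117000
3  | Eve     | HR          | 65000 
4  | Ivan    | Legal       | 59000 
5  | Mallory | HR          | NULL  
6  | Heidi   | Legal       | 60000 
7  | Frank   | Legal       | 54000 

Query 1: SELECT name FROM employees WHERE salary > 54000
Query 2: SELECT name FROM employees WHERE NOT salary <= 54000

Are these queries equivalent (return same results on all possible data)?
Yes, equivalent

Both queries return: [('Dave',), ('Eve',), ('Heidi',), ('Ivan',), ('Niaj',)]

Reason: Both filter salary > 54000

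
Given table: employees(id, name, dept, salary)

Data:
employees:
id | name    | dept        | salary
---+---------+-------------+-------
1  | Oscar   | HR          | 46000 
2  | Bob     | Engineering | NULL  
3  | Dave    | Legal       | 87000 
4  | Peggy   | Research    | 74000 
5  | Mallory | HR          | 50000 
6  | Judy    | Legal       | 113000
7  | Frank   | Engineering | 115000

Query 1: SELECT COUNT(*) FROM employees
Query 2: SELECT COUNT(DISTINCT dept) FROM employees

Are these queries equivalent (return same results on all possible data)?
No, not equivalent

Query 1 returns: [(7,)]
Query 2 returns: [(4,)]

Reason: COUNT(*) counts rows, COUNT(DISTINCT dept) counts unique depts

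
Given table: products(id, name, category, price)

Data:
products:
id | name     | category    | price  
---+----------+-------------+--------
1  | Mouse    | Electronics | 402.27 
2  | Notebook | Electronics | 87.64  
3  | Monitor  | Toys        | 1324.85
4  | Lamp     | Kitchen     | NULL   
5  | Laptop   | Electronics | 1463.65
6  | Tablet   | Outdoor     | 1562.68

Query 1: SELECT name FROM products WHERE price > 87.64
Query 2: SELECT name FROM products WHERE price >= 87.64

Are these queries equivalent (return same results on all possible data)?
No, not equivalent

Query 1 returns: [('Mouse',), ('Monitor',), ('Laptop',), ('Tablet',)]
Query 2 returns: [('Mouse',), ('Notebook',), ('Monitor',), ('Laptop',), ('Tablet',)]

Reason: > vs >= gives different results when price = 87.64 exists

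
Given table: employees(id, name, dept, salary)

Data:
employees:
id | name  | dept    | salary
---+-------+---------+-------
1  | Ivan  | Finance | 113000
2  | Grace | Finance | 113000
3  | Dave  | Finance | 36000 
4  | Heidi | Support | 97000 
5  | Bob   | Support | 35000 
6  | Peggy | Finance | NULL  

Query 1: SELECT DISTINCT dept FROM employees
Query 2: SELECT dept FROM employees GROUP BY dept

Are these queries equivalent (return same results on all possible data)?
Yes, equivalent

Both queries return: [('Finance',), ('Support',)]

Reason: Both get unique depts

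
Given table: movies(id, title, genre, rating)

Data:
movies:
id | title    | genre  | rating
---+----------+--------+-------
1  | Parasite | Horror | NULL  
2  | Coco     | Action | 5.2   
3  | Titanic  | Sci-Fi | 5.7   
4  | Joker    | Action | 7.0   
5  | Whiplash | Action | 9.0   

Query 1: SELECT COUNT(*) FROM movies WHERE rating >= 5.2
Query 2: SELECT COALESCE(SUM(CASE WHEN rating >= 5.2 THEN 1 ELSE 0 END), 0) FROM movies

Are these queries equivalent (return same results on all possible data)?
Yes, equivalent

Both queries return: [(4,)]

Reason: COUNT with WHERE vs conditional SUM (COALESCE handles empty-table NULL)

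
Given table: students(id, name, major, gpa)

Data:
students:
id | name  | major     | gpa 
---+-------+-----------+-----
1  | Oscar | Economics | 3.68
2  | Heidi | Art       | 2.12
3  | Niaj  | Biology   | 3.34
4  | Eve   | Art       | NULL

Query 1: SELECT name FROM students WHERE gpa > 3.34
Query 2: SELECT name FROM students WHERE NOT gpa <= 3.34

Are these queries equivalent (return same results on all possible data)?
Yes, equivalent

Both queries return: [('Oscar',)]

Reason: Both filter gpa > 3.34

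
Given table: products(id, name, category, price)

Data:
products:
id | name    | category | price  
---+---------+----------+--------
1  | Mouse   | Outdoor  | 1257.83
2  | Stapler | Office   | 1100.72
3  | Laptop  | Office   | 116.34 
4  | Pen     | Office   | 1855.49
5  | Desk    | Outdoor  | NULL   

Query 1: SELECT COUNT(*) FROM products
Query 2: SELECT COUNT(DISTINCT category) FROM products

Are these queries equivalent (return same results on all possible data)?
No, not equivalent

Query 1 returns: [(5,)]
Query 2 returns: [(2,)]

Reason: COUNT(*) counts rows, COUNT(DISTINCT category) counts unique categorys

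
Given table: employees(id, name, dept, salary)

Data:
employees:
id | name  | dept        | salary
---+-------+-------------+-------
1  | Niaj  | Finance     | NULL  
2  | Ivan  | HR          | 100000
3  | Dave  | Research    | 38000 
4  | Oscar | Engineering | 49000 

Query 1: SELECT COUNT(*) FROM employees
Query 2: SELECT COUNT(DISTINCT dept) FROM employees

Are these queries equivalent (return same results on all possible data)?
No, not equivalent

Query 1 returns: [(4,)]
Query 2 returns: [(4,)]

Reason: COUNT(*) counts rows, COUNT(DISTINCT dept) counts unique depts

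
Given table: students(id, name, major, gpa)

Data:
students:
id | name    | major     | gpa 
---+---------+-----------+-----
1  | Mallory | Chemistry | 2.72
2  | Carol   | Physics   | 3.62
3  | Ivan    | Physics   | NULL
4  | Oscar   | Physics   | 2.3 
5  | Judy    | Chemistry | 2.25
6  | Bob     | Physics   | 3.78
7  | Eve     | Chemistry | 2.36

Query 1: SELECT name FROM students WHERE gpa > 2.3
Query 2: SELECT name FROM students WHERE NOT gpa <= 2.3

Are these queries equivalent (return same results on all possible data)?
Yes, equivalent

Both queries return: [('Bob',), ('Carol',), ('Eve',), ('Mallory',)]

Reason: Both filter gpa > 2.3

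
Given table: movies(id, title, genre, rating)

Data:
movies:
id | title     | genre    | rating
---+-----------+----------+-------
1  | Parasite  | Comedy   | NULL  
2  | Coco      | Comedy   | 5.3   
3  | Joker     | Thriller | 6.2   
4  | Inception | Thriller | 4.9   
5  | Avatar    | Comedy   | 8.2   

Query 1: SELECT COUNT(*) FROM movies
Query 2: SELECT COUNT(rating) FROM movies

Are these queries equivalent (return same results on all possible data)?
No, not equivalent

Query 1 returns: [(5,)]
Query 2 returns: [(4,)]

Reason: COUNT(*) includes NULLs, COUNT(column) excludes them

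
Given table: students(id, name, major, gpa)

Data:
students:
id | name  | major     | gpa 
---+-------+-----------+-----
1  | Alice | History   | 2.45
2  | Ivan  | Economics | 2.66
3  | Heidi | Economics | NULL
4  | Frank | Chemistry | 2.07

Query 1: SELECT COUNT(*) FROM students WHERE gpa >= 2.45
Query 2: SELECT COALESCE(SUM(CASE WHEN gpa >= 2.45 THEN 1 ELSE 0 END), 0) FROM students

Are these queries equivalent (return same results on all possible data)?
Yes, equivalent

Both queries return: [(2,)]

Reason: COUNT with WHERE vs conditional SUM (COALESCE handles empty-table NULL)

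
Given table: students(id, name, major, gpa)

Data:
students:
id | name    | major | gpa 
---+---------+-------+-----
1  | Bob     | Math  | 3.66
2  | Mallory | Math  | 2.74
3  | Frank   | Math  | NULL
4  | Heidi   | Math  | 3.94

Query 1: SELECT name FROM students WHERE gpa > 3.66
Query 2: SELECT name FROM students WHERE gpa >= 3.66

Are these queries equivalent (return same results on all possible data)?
No, not equivalent

Query 1 returns: [('Heidi',)]
Query 2 returns: [('Bob',), ('Heidi',)]

Reason: > vs >= gives different results when gpa = 3.66 exists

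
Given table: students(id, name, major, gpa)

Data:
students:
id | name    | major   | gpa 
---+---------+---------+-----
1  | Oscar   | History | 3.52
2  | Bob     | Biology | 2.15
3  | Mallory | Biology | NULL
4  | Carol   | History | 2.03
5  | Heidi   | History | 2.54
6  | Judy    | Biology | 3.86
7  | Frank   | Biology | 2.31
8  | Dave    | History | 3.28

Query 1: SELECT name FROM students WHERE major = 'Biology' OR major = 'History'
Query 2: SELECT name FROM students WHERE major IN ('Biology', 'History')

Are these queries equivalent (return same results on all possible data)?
Yes, equivalent

Both queries return: [('Bob',), ('Carol',), ('Dave',), ('Frank',), ('Heidi',), ('Judy',), ('Mallory',), ('Oscar',)]

Reason: OR vs IN are equivalent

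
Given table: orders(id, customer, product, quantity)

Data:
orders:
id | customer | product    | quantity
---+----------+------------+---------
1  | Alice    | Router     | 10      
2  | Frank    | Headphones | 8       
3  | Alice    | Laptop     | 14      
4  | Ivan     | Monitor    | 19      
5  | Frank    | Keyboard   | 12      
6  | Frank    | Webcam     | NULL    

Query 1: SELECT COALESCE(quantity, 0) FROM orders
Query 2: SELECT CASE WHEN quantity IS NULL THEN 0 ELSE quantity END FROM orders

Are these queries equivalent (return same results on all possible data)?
Yes, equivalent

Both queries return: [(0,), (8,), (10,), (12,), (14,), (19,)]

Reason: COALESCE vs CASE for NULL handling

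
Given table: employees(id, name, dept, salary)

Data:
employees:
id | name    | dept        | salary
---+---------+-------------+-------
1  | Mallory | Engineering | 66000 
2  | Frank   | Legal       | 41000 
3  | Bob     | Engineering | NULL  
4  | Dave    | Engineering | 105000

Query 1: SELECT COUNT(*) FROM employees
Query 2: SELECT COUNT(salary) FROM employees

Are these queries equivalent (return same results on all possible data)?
No, not equivalent

Query 1 returns: [(4,)]
Query 2 returns: [(3,)]

Reason: COUNT(*) includes NULLs, COUNT(column) excludes them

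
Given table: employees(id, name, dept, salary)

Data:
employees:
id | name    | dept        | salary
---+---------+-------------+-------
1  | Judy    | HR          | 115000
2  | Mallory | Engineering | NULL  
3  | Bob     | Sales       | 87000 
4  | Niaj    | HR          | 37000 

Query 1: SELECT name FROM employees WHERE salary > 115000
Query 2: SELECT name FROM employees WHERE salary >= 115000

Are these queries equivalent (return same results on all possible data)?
No, not equivalent

Query 1 returns: []
Query 2 returns: [('Judy',)]

Reason: > vs >= gives different results when salary = 115000 exists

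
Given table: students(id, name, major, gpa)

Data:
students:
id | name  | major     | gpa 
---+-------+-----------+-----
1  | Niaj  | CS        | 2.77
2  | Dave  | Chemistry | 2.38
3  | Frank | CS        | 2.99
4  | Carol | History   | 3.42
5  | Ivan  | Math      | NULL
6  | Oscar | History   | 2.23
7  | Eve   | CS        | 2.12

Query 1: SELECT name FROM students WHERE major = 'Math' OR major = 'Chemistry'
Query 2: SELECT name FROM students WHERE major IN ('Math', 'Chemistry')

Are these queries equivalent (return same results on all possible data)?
Yes, equivalent

Both queries return: [('Dave',), ('Ivan',)]

Reason: OR vs IN are equivalent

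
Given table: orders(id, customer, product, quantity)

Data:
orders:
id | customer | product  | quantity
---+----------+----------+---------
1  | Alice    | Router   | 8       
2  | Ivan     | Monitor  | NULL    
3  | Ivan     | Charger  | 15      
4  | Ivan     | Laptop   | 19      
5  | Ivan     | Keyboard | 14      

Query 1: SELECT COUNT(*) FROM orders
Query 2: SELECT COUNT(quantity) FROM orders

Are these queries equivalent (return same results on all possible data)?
No, not equivalent

Query 1 returns: [(5,)]
Query 2 returns: [(4,)]

Reason: COUNT(*) includes NULLs, COUNT(column) excludes them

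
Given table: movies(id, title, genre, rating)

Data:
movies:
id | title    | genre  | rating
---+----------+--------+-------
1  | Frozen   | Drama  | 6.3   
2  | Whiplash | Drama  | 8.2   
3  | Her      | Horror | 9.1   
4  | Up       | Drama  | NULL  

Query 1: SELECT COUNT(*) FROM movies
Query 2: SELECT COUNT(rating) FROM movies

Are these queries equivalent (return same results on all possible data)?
No, not equivalent

Query 1 returns: [(4,)]
Query 2 returns: [(3,)]

Reason: COUNT(*) includes NULLs, COUNT(column) excludes them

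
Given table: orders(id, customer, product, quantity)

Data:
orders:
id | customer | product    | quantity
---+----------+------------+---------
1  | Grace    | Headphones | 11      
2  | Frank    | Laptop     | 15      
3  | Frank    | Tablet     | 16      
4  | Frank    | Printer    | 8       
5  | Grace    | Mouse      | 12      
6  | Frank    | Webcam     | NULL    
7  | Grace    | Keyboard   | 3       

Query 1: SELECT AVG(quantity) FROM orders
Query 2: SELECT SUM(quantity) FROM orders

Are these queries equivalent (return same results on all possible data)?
No, not equivalent

Query 1 returns: [(10.833333333333334,)]
Query 2 returns: [(65,)]

Reason: AVG vs SUM give different aggregate values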